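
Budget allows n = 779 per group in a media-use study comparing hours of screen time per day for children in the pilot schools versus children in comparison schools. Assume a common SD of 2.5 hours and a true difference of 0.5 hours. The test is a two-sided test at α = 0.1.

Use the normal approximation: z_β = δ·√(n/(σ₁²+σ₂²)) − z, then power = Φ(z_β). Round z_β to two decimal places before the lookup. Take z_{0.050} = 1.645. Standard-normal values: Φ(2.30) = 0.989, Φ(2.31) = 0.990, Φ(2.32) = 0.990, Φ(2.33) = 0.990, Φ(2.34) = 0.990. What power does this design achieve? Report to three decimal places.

Power ≈ 0.989

z_β = δ·√(n/(σ₁²+σ₂²)) − z_{α/2}
    = 0.5 · √(779/12.5) − 1.645
    = 0.5 · 7.89430 − 1.645
    = 3.9472 − 1.645 = 2.3022 → 2.30
Power = Φ(2.30) = 0.989.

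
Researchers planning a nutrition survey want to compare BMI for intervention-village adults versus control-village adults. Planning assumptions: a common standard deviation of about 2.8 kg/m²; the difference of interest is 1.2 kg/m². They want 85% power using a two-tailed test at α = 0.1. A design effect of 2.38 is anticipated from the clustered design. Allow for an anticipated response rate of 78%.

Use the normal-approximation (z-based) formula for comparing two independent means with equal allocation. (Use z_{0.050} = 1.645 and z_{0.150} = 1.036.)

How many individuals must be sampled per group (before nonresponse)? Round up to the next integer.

n = (z_{α/2} + z_β)² · (σ₁² + σ₂²) / δ²
  = (1.645 + 1.036)² · (2·2.8² = 15.68) / 1.2²
  = 7.1878 · 15.68 / 1.44
  = 78.27
Design effect: 2.38 × 78.27 = 186.27.
Adjust for 78% response: 186.27 / 0.78 = 238.81.
Round up → n = 239 per group.

n = 239 per group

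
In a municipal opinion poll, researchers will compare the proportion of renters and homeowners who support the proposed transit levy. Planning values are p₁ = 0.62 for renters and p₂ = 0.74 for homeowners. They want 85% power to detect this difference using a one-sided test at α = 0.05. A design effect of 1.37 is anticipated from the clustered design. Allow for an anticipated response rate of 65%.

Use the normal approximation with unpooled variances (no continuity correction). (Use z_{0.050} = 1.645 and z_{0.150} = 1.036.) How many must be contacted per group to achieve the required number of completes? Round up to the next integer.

n = 451 per group

n = (z_α + z_β)² · [p₁(1−p₁) + p₂(1−p₂)] / (p₁ − p₂)²
  = (1.645 + 1.036)² · (0.62·0.38 + 0.74·0.26) / (-0.12)²
  = (2.681)² · (0.2356 + 0.1924) / 0.0144
  = 7.1878 · 0.4280 / 0.0144
  = 213.64
Design effect: 1.37 × 213.64 = 292.68.
Adjust for 65% response: 292.68 / 0.65 = 450.28.
Round up → n = 451 per group.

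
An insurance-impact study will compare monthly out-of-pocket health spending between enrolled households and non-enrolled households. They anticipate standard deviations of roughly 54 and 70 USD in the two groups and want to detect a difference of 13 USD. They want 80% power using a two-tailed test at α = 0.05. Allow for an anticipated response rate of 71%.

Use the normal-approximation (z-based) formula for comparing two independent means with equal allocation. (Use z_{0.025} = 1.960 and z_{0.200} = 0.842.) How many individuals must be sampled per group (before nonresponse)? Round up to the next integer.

n = 512 per group

n = (z_{α/2} + z_β)² · (σ₁² + σ₂²) / δ²
  = (1.960 + 0.842)² · (54² + 70² = 7816) / 13²
  = 7.8512 · 7816 / 169
  = 363.11
Adjust for 71% response: 363.11 / 0.71 = 511.42.
Round up → n = 512 per group.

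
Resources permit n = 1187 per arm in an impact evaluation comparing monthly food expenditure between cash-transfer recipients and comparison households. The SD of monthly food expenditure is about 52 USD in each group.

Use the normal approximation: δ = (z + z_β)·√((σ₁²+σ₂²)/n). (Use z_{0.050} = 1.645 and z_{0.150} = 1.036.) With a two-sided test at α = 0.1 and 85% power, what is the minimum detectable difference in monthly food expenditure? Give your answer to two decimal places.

δ = (z_{α/2} + z_β) · √((σ₁²+σ₂²)/n)
  = (1.645 + 1.036) · √(5408/1187)
  = 2.681 · √4.556
  = 2.681 · 2.1345
  = 5.7226

Minimum detectable difference ≈ 5.72 USD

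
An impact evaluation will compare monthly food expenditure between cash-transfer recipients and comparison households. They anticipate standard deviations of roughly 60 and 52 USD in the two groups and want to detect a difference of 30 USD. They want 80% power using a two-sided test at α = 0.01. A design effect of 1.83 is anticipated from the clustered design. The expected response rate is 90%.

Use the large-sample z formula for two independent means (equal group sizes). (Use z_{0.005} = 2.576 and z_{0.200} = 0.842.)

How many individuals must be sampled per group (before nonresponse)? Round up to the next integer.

n = 167 per group

n = (z_{α/2} + z_β)² · (σ₁² + σ₂²) / δ²
  = (2.576 + 0.842)² · (60² + 52² = 6304) / 30²
  = 11.6827 · 6304 / 900
  = 81.83
Design effect: 1.83 × 81.83 = 149.75.
Adjust for 90% response: 149.75 / 0.90 = 166.39.
Round up → n = 167 per group.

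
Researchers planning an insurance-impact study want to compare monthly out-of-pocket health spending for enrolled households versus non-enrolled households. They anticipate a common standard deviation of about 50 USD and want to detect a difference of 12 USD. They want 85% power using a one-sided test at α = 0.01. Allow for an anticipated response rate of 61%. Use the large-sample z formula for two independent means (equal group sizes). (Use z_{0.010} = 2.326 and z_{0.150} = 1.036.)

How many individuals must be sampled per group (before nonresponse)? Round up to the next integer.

n = (z_α + z_β)² · (σ₁² + σ₂²) / δ²
  = (2.326 + 1.036)² · (2·50² = 5000) / 12²
  = 11.3030 · 5000 / 144
  = 392.47
Adjust for 61% response: 392.47 / 0.61 = 643.39.
Round up → n = 644 per group.

n = 644 per group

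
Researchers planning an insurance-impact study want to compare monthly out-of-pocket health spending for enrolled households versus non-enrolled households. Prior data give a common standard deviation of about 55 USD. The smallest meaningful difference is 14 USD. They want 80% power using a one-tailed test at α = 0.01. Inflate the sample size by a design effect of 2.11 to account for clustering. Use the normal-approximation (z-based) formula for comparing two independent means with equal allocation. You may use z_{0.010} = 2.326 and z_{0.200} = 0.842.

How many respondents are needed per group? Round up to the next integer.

n = (z_α + z_β)² · (σ₁² + σ₂²) / δ²
  = (2.326 + 0.842)² · (2·55² = 6050) / 14²
  = 10.0362 · 6050 / 196
  = 309.79
Design effect: 2.11 × 309.79 = 653.66.
Round up → n = 654 per group.

n = 654 per group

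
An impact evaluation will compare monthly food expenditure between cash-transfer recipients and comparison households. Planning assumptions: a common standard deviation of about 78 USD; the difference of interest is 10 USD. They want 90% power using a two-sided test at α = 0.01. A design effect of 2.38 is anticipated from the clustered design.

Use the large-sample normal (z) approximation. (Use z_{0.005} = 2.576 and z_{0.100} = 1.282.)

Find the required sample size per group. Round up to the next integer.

n = (z_{α/2} + z_β)² · (σ₁² + σ₂²) / δ²
  = (2.576 + 1.282)² · (2·78² = 12168) / 10²
  = 14.8842 · 12168 / 100
  = 1811.11
Design effect: 2.38 × 1811.11 = 4310.43.
Round up → n = 4311 per group.

n = 4311 per group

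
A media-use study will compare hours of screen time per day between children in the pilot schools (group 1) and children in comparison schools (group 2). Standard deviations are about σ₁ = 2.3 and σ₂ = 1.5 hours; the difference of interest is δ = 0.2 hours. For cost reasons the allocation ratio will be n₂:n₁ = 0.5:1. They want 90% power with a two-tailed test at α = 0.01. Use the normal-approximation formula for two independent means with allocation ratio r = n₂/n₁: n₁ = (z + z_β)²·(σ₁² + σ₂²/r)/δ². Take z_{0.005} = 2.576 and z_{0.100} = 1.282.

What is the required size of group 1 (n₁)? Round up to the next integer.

n₁ = (z_{α/2} + z_β)² · (σ₁² + σ₂²/r) / δ²
   = (2.576 + 1.282)² · (2.3² + 1.5²/0.5) / 0.2²
   = 14.8842 · (5.29 + 4.5) / 0.04
   = 14.8842 · 9.79 / 0.04
   = 3642.90
Round up → n₁ = 3643; n₂ = r·n₁ = 0.5 × 3643 = 1822.

n₁ = 3643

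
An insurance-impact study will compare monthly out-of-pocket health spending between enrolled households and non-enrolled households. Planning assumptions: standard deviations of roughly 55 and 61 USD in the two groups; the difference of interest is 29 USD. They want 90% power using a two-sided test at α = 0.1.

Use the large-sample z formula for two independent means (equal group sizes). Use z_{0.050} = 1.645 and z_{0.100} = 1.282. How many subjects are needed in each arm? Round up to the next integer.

n = 69 per group

n = (z_{α/2} + z_β)² · (σ₁² + σ₂²) / δ²
  = (1.645 + 1.282)² · (55² + 61² = 6746) / 29²
  = 8.5673 · 6746 / 841
  = 68.72
Round up → n = 69 per group.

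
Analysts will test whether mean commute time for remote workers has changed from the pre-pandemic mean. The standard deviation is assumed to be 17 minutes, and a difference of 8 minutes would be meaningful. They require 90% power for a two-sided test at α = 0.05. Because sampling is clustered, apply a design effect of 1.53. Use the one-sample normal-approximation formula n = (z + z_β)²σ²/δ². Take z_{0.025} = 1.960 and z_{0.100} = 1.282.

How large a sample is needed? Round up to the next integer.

n = (z_{α/2} + z_β)² · σ² / δ²
  = (1.960 + 1.282)² · 17² / 8²
  = 10.5106 · 289 / 64
  = 47.46
Design effect: 1.53 × 47.46 = 72.62.
Round up → n = 73.

n = 73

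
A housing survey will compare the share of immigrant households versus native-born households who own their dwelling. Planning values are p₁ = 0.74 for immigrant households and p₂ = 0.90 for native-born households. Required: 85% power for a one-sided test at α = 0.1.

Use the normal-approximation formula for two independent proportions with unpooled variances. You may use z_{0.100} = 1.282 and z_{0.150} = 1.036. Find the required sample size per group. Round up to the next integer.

n = 60 per group

n = (z_α + z_β)² · [p₁(1−p₁) + p₂(1−p₂)] / (p₁ − p₂)²
  = (1.282 + 1.036)² · (0.74·0.26 + 0.90·0.10) / (-0.16)²
  = (2.318)² · (0.1924 + 0.0900) / 0.0256
  = 5.3731 · 0.2824 / 0.0256
  = 59.27
Round up → n = 60 per group.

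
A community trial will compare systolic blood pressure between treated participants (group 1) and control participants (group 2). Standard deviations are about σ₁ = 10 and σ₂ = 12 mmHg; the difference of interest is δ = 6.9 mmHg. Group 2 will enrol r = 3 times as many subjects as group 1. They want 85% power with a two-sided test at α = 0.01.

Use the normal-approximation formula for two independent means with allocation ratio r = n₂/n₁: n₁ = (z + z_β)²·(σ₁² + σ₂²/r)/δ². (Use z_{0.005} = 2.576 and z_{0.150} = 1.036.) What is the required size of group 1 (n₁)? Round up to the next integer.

n₁ = (z_{α/2} + z_β)² · (σ₁² + σ₂²/r) / δ²
   = (2.576 + 1.036)² · (10² + 12²/3) / 6.9²
   = 13.0465 · (100 + 48) / 47.61
   = 13.0465 · 148 / 47.61
   = 40.56
Round up → n₁ = 41; n₂ = r·n₁ = 3 × 41 = 123.

n₁ = 41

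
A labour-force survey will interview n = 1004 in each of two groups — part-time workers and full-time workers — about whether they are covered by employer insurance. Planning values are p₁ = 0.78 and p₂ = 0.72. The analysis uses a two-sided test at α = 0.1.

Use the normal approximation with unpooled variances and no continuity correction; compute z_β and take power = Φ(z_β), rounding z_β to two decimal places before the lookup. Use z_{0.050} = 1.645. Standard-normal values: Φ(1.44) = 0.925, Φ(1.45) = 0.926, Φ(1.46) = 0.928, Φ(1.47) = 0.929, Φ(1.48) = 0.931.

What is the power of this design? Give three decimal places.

z_β = |p₁−p₂|·√(n/[p₁q₁+p₂q₂]) − z_{α/2}
    = 0.06 · √(1004/0.3732) − 1.645
    = 0.06 · 51.8676 − 1.645
    = 3.1121 − 1.645 = 1.4671 → 1.47
Power = Φ(1.47) = 0.929.

Power ≈ 0.929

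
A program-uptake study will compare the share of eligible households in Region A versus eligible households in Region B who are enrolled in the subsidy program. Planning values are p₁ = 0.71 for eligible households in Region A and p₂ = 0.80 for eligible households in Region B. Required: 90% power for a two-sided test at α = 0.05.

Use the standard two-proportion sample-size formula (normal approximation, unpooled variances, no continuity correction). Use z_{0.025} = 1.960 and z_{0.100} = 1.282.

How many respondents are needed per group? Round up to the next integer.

n = (z_{α/2} + z_β)² · [p₁(1−p₁) + p₂(1−p₂)] / (p₁ − p₂)²
  = (1.960 + 1.282)² · (0.71·0.29 + 0.80·0.20) / (-0.09)²
  = (3.242)² · (0.2059 + 0.1600) / 0.0081
  = 10.5106 · 0.3659 / 0.0081
  = 474.79
Round up → n = 475 per group.

n = 475 per group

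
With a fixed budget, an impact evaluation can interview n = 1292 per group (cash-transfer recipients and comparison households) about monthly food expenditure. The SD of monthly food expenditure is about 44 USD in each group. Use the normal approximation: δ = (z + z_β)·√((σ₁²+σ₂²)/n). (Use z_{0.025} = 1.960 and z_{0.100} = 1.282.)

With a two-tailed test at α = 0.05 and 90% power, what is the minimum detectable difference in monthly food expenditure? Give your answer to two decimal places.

δ = (z_{α/2} + z_β) · √((σ₁²+σ₂²)/n)
  = (1.960 + 1.282) · √(3872/1292)
  = 3.242 · √2.9969
  = 3.242 · 1.7312
  = 5.6124

Minimum detectable difference ≈ 5.61 USD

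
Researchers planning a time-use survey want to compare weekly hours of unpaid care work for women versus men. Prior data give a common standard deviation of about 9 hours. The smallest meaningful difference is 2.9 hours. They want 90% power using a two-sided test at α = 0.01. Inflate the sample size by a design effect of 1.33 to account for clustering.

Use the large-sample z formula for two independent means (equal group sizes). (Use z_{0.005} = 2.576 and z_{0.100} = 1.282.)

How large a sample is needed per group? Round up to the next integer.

n = (z_{α/2} + z_β)² · (σ₁² + σ₂²) / δ²
  = (2.576 + 1.282)² · (2·9² = 162) / 2.9²
  = 14.8842 · 162 / 8.41
  = 286.71
Design effect: 1.33 × 286.71 = 381.32.
Round up → n = 382 per group.

n = 382 per group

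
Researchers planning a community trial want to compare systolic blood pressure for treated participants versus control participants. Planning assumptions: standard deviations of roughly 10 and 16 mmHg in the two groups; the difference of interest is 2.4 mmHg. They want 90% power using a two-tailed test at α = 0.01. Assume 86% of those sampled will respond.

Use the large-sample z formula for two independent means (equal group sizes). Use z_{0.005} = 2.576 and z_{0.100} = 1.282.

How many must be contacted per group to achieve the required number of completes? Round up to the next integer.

n = 1070 per group

n = (z_{α/2} + z_β)² · (σ₁² + σ₂²) / δ²
  = (2.576 + 1.282)² · (10² + 16² = 356) / 2.4²
  = 14.8842 · 356 / 5.76
  = 919.92
Adjust for 86% response: 919.92 / 0.86 = 1069.68.
Round up → n = 1070 per group.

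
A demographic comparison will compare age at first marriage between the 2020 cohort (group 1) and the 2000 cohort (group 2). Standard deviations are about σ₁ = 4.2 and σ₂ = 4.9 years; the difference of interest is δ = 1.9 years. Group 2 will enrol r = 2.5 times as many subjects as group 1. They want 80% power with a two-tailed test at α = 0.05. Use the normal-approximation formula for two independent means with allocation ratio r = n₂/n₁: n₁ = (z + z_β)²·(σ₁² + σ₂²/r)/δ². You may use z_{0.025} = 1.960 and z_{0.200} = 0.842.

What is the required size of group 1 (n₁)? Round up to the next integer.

n₁ = 60

n₁ = (z_{α/2} + z_β)² · (σ₁² + σ₂²/r) / δ²
   = (1.960 + 0.842)² · (4.2² + 4.9²/2.5) / 1.9²
   = 7.8512 · (17.64 + 9.604) / 3.61
   = 7.8512 · 27.244 / 3.61
   = 59.25
Round up → n₁ = 60; n₂ = r·n₁ = 2.5 × 60 = 150.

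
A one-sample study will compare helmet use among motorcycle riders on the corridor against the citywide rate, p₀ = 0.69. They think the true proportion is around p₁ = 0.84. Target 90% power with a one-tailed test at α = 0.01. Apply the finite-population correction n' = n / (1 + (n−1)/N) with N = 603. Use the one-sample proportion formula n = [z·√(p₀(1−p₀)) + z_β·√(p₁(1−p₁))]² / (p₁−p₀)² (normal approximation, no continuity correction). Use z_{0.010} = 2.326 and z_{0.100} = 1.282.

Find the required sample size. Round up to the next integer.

n = [z_α·√(p₀q₀) + z_β·√(p₁q₁)]² / (p₁ − p₀)²
  = [2.326·√(0.69·0.31) + 1.282·√(0.84·0.16)]² / (0.15)²
  = [2.326·0.4625 + 1.282·0.3666]² / 0.0225
  = [1.5457]² / 0.0225
  = 106.19
Finite-population correction (N = 603): 106.19 / (1 + (106.19 − 1)/603) = 90.42.
Round up → n = 91.

n = 91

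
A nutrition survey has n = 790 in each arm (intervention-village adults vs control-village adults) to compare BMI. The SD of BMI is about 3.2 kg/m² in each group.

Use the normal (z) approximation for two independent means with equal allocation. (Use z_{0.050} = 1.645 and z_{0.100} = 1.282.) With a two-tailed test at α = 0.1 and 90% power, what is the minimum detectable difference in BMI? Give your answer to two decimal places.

δ = (z_{α/2} + z_β) · √((σ₁²+σ₂²)/n)
  = (1.645 + 1.282) · √(20.48/790)
  = 2.927 · √0.02592
  = 2.927 · 0.1610
  = 0.4713

Minimum detectable difference ≈ 0.47 kg/m²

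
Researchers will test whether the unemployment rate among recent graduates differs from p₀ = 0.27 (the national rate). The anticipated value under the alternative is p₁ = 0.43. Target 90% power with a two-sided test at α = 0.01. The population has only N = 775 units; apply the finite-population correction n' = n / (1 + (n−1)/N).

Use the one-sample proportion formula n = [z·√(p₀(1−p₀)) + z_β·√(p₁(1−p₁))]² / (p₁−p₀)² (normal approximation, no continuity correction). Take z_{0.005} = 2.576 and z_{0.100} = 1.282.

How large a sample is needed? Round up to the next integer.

n = 107

n = [z_{α/2}·√(p₀q₀) + z_β·√(p₁q₁)]² / (p₁ − p₀)²
  = [2.576·√(0.27·0.73) + 1.282·√(0.43·0.57)]² / (0.16)²
  = [2.576·0.4440 + 1.282·0.4951]² / 0.0256
  = [1.7783]² / 0.0256
  = 123.53
Finite-population correction (N = 775): 123.53 / (1 + (123.53 − 1)/775) = 106.67.
Round up → n = 107.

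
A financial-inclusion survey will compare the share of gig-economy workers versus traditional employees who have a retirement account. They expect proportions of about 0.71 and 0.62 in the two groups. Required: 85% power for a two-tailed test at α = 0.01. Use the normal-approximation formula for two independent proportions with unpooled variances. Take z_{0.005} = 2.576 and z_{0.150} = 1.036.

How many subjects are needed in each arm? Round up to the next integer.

n = 712 per group

n = (z_{α/2} + z_β)² · [p₁(1−p₁) + p₂(1−p₂)] / (p₁ − p₂)²
  = (2.576 + 1.036)² · (0.71·0.29 + 0.62·0.38) / (0.09)²
  = (3.612)² · (0.2059 + 0.2356) / 0.0081
  = 13.0465 · 0.4415 / 0.0081
  = 711.12
Round up → n = 712 per group.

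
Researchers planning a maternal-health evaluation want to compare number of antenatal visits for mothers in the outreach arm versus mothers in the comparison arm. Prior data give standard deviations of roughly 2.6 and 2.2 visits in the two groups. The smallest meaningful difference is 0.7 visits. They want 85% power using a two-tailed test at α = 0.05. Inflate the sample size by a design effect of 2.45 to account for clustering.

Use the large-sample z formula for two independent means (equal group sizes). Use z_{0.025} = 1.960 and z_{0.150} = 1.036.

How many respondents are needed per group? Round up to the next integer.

n = (z_{α/2} + z_β)² · (σ₁² + σ₂²) / δ²
  = (1.960 + 1.036)² · (2.6² + 2.2² = 11.6) / 0.7²
  = 8.9760 · 11.6 / 0.49
  = 212.49
Design effect: 2.45 × 212.49 = 520.61.
Round up → n = 521 per group.

n = 521 per group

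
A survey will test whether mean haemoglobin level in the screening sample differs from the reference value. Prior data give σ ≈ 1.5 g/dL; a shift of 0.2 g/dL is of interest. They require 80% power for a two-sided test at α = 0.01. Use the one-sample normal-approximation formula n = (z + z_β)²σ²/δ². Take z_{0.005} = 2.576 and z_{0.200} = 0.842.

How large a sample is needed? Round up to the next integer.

n = (z_{α/2} + z_β)² · σ² / δ²
  = (2.576 + 0.842)² · 1.5² / 0.2²
  = 11.6827 · 2.25 / 0.04
  = 657.15
Round up → n = 658.

n = 658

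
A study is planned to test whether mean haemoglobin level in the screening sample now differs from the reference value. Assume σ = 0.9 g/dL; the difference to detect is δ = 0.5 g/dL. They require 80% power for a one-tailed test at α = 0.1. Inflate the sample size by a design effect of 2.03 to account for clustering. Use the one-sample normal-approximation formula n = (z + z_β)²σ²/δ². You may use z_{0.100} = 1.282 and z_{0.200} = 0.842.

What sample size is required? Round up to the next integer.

n = 30

n = (z_α + z_β)² · σ² / δ²
  = (1.282 + 0.842)² · 0.9² / 0.5²
  = 4.5114 · 0.81 / 0.25
  = 14.62
Design effect: 2.03 × 14.62 = 29.67.
Round up → n = 30.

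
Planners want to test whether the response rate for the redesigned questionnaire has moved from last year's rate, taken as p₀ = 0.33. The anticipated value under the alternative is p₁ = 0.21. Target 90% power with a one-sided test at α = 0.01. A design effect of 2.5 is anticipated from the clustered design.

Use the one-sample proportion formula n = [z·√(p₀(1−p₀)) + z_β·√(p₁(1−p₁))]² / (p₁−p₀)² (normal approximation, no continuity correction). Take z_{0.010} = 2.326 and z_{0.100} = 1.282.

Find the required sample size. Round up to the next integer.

n = [z_α·√(p₀q₀) + z_β·√(p₁q₁)]² / (p₁ − p₀)²
  = [2.326·√(0.33·0.67) + 1.282·√(0.21·0.79)]² / (-0.12)²
  = [2.326·0.4702 + 1.282·0.4073]² / 0.0144
  = [1.6159]² / 0.0144
  = 181.33
Design effect: 2.5 × 181.33 = 453.31.
Round up → n = 454.

n = 454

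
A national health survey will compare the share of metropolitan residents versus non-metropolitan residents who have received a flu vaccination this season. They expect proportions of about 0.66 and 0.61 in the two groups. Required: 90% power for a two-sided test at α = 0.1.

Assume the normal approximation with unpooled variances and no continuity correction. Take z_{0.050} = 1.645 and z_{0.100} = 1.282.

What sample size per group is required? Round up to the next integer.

n = 1585 per group

n = (z_{α/2} + z_β)² · [p₁(1−p₁) + p₂(1−p₂)] / (p₁ − p₂)²
  = (1.645 + 1.282)² · (0.66·0.34 + 0.61·0.39) / (0.05)²
  = (2.927)² · (0.2244 + 0.2379) / 0.0025
  = 8.5673 · 0.4623 / 0.0025
  = 1584.27
Round up → n = 1585 per group.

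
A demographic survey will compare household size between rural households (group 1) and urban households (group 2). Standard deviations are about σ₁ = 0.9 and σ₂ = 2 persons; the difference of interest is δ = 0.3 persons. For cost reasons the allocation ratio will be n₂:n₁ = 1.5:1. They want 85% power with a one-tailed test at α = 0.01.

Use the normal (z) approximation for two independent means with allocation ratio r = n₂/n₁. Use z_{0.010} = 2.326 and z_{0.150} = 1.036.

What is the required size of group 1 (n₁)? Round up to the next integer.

n₁ = 437

n₁ = (z_α + z_β)² · (σ₁² + σ₂²/r) / δ²
   = (2.326 + 1.036)² · (0.9² + 2²/1.5) / 0.3²
   = 11.3030 · (0.81 + 2.6667) / 0.09
   = 11.3030 · 3.4767 / 0.09
   = 436.63
Round up → n₁ = 437; n₂ = r·n₁ = 1.5 × 437 = 656.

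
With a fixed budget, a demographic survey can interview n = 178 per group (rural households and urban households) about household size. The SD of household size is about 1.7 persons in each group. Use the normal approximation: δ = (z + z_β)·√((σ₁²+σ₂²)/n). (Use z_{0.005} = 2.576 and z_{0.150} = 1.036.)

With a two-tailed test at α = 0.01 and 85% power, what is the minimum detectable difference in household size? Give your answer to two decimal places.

δ = (z_{α/2} + z_β) · √((σ₁²+σ₂²)/n)
  = (2.576 + 1.036) · √(5.78/178)
  = 3.612 · √0.03247
  = 3.612 · 0.1802
  = 0.6509

Minimum detectable difference ≈ 0.65 persons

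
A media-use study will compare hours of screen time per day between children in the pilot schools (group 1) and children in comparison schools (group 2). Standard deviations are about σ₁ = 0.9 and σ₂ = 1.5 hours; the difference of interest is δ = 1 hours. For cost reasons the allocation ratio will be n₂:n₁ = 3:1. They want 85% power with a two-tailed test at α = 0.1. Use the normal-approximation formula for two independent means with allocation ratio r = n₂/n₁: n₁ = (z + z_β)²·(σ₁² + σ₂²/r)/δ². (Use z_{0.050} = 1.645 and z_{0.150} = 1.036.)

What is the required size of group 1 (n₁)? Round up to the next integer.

n₁ = (z_{α/2} + z_β)² · (σ₁² + σ₂²/r) / δ²
   = (1.645 + 1.036)² · (0.9² + 1.5²/3) / 1²
   = 7.1878 · (0.81 + 0.75) / 1
   = 7.1878 · 1.56 / 1
   = 11.21
Round up → n₁ = 12; n₂ = r·n₁ = 3 × 12 = 36.

n₁ = 12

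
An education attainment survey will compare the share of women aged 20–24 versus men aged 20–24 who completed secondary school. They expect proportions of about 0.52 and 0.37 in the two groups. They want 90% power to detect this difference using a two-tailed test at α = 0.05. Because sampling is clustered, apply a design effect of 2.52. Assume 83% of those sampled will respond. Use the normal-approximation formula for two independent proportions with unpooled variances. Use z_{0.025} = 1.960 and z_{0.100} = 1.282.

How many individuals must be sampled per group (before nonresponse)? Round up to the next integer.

n = (z_{α/2} + z_β)² · [p₁(1−p₁) + p₂(1−p₂)] / (p₁ − p₂)²
  = (1.960 + 1.282)² · (0.52·0.48 + 0.37·0.63) / (0.15)²
  = (3.242)² · (0.2496 + 0.2331) / 0.0225
  = 10.5106 · 0.4827 / 0.0225
  = 225.49
Design effect: 2.52 × 225.49 = 568.23.
Adjust for 83% response: 568.23 / 0.83 = 684.61.
Round up → n = 685 per group.

n = 685 per group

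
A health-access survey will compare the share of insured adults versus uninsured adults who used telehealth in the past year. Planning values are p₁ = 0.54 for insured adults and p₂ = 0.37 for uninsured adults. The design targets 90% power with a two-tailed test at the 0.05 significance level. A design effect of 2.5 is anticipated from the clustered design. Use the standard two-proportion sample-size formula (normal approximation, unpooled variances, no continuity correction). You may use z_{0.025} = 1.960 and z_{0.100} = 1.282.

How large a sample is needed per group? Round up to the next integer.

n = 438 per group

n = (z_{α/2} + z_β)² · [p₁(1−p₁) + p₂(1−p₂)] / (p₁ − p₂)²
  = (1.960 + 1.282)² · (0.54·0.46 + 0.37·0.63) / (0.17)²
  = (3.242)² · (0.2484 + 0.2331) / 0.0289
  = 10.5106 · 0.4815 / 0.0289
  = 175.12
Design effect: 2.5 × 175.12 = 437.79.
Round up → n = 438 per group.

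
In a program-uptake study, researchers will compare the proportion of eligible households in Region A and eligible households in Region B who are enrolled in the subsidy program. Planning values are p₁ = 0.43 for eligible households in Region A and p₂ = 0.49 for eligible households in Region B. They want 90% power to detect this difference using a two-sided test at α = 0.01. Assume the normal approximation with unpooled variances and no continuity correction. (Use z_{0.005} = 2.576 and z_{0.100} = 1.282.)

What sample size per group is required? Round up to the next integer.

n = 2047 per group

n = (z_{α/2} + z_β)² · [p₁(1−p₁) + p₂(1−p₂)] / (p₁ − p₂)²
  = (2.576 + 1.282)² · (0.43·0.57 + 0.49·0.51) / (-0.06)²
  = (3.858)² · (0.2451 + 0.2499) / 0.0036
  = 14.8842 · 0.4950 / 0.0036
  = 2046.57
Round up → n = 2047 per group.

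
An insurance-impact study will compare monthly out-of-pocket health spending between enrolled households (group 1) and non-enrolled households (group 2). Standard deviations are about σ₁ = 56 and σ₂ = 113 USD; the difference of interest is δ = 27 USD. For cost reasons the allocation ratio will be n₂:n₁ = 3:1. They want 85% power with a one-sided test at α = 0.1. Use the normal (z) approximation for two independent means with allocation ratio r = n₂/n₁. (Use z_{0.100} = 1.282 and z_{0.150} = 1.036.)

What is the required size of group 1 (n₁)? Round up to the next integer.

n₁ = (z_α + z_β)² · (σ₁² + σ₂²/r) / δ²
   = (1.282 + 1.036)² · (56² + 113²/3) / 27²
   = 5.3731 · (3136 + 4256.3) / 729
   = 5.3731 · 7392.3 / 729
   = 54.49
Round up → n₁ = 55; n₂ = r·n₁ = 3 × 55 = 165.

n₁ = 55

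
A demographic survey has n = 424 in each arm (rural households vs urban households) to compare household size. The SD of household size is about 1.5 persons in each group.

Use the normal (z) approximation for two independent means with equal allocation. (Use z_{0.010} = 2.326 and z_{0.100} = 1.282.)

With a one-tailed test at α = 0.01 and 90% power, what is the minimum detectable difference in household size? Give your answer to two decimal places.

Minimum detectable difference ≈ 0.37 persons

δ = (z_α + z_β) · √((σ₁²+σ₂²)/n)
  = (2.326 + 1.282) · √(4.5/424)
  = 3.608 · √0.01061
  = 3.608 · 0.1030
  = 0.3717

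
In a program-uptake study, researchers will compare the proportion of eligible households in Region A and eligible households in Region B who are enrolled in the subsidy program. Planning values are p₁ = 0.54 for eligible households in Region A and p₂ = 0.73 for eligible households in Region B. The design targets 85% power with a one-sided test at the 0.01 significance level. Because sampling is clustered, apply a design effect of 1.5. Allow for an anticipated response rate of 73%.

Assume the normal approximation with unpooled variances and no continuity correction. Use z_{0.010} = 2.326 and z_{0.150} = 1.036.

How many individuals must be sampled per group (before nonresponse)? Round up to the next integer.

n = 287 per group

n = (z_α + z_β)² · [p₁(1−p₁) + p₂(1−p₂)] / (p₁ − p₂)²
  = (2.326 + 1.036)² · (0.54·0.46 + 0.73·0.27) / (-0.19)²
  = (3.362)² · (0.2484 + 0.1971) / 0.0361
  = 11.3030 · 0.4455 / 0.0361
  = 139.49
Design effect: 1.5 × 139.49 = 209.23.
Adjust for 73% response: 209.23 / 0.73 = 286.62.
Round up → n = 287 per group.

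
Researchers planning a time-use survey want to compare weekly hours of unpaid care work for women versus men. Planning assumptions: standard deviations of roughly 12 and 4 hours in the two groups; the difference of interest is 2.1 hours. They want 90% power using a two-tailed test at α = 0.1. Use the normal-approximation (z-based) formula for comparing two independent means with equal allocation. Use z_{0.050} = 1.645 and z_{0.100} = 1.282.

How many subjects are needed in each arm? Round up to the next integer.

n = 311 per group

n = (z_{α/2} + z_β)² · (σ₁² + σ₂²) / δ²
  = (1.645 + 1.282)² · (12² + 4² = 160) / 2.1²
  = 8.5673 · 160 / 4.41
  = 310.83
Round up → n = 311 per group.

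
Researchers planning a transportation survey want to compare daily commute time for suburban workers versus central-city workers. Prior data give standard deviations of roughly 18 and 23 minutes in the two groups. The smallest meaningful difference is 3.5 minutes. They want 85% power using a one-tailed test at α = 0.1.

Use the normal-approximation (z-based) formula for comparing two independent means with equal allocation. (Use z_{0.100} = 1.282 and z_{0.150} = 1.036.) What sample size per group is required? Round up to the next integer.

n = (z_α + z_β)² · (σ₁² + σ₂²) / δ²
  = (1.282 + 1.036)² · (18² + 23² = 853) / 3.5²
  = 5.3731 · 853 / 12.25
  = 374.14
Round up → n = 375 per group.

n = 375 per group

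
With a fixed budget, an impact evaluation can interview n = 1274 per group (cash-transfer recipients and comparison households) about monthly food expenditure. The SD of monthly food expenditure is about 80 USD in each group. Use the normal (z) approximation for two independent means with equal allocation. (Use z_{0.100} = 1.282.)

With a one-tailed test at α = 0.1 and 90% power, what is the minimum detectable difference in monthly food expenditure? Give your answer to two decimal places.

Minimum detectable difference ≈ 8.13 USD

δ = (z_α + z_β) · √((σ₁²+σ₂²)/n)
  = (1.282 + 1.282) · √(12800/1274)
  = 2.564 · √10.0471
  = 2.564 · 3.1697
  = 8.1272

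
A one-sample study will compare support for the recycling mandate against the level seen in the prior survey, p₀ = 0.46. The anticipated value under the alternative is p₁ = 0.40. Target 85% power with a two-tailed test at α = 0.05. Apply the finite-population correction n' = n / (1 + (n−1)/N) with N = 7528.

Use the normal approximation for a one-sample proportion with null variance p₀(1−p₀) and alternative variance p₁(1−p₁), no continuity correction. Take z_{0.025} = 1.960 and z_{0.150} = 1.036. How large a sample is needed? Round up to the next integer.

n = 567

n = [z_{α/2}·√(p₀q₀) + z_β·√(p₁q₁)]² / (p₁ − p₀)²
  = [1.960·√(0.46·0.54) + 1.036·√(0.40·0.60)]² / (-0.06)²
  = [1.960·0.4984 + 1.036·0.4899]² / 0.0036
  = [1.4844]² / 0.0036
  = 612.06
Finite-population correction (N = 7528): 612.06 / (1 + (612.06 − 1)/7528) = 566.11.
Round up → n = 567.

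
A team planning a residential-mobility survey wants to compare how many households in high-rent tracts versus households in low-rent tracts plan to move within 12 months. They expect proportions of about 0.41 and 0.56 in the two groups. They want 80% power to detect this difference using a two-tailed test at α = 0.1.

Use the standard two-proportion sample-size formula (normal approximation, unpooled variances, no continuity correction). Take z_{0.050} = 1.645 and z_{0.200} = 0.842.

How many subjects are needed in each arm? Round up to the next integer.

n = 135 per group

n = (z_{α/2} + z_β)² · [p₁(1−p₁) + p₂(1−p₂)] / (p₁ − p₂)²
  = (1.645 + 0.842)² · (0.41·0.59 + 0.56·0.44) / (-0.15)²
  = (2.487)² · (0.2419 + 0.2464) / 0.0225
  = 6.1852 · 0.4883 / 0.0225
  = 134.23
Round up → n = 135 per group.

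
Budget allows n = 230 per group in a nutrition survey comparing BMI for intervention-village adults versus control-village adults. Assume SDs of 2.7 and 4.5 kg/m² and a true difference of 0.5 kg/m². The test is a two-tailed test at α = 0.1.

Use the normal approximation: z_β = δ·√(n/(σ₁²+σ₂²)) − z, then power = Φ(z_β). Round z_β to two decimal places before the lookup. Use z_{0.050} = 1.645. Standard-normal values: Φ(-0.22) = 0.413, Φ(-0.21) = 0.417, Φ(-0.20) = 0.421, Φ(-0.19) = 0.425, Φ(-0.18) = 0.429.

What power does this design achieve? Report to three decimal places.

z_β = δ·√(n/(σ₁²+σ₂²)) − z_{α/2}
    = 0.5 · √(230/27.54) − 1.645
    = 0.5 · 2.88989 − 1.645
    = 1.4449 − 1.645 = -0.2001 → -0.20
Power = Φ(-0.20) = 0.421.

Power ≈ 0.421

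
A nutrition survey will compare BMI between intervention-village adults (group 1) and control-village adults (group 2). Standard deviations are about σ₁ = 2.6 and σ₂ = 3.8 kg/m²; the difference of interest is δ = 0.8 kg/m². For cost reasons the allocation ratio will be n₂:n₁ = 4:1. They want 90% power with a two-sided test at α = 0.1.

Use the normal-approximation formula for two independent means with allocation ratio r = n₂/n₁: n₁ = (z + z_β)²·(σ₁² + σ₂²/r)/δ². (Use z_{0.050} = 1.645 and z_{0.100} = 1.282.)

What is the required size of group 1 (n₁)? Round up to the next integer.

n₁ = 139

n₁ = (z_{α/2} + z_β)² · (σ₁² + σ₂²/r) / δ²
   = (1.645 + 1.282)² · (2.6² + 3.8²/4) / 0.8²
   = 8.5673 · (6.76 + 3.61) / 0.64
   = 8.5673 · 10.37 / 0.64
   = 138.82
Round up → n₁ = 139; n₂ = r·n₁ = 4 × 139 = 556.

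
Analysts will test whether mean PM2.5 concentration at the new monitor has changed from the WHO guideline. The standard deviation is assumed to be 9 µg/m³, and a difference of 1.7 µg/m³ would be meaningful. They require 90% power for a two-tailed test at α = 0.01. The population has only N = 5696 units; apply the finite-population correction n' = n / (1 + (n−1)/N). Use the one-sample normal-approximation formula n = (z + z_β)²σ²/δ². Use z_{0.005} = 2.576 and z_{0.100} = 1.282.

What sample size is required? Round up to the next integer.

n = 389

n = (z_{α/2} + z_β)² · σ² / δ²
  = (2.576 + 1.282)² · 9² / 1.7²
  = 14.8842 · 81 / 2.89
  = 417.17
Finite-population correction (N = 5696): 417.17 / (1 + (417.17 − 1)/5696) = 388.76.
Round up → n = 389.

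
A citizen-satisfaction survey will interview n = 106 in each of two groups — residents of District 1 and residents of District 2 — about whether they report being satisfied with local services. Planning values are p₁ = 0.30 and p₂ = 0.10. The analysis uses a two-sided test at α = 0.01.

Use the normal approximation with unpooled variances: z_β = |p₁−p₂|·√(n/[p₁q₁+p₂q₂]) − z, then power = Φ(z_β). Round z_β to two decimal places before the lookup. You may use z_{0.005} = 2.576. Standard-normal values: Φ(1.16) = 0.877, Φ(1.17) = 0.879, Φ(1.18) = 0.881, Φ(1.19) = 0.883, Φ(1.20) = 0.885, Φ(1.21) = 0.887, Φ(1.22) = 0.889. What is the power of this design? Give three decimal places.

z_β = |p₁−p₂|·√(n/[p₁q₁+p₂q₂]) − z_{α/2}
    = 0.20 · √(106/0.3000) − 2.576
    = 0.20 · 18.7972 − 2.576
    = 3.7594 − 2.576 = 1.1834 → 1.18
Power = Φ(1.18) = 0.881.

Power ≈ 0.881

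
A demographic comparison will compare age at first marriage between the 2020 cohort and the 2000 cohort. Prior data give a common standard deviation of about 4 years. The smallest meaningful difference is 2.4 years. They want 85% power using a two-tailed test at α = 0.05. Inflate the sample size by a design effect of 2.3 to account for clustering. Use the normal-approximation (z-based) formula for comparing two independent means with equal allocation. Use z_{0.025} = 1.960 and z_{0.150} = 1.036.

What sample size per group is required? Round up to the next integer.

n = 115 per group

n = (z_{α/2} + z_β)² · (σ₁² + σ₂²) / δ²
  = (1.960 + 1.036)² · (2·4² = 32) / 2.4²
  = 8.9760 · 32 / 5.76
  = 49.87
Design effect: 2.3 × 49.87 = 114.69.
Round up → n = 115 per group.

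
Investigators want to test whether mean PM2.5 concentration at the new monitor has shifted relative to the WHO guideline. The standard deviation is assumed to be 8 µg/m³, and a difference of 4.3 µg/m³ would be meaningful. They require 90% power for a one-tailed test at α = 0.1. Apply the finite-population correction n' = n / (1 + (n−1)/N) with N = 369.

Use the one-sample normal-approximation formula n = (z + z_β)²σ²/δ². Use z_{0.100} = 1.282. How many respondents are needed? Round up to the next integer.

n = (z_α + z_β)² · σ² / δ²
  = (1.282 + 1.282)² · 8² / 4.3²
  = 6.5741 · 64 / 18.49
  = 22.76
Finite-population correction (N = 369): 22.76 / (1 + (22.76 − 1)/369) = 21.49.
Round up → n = 22.

n = 22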